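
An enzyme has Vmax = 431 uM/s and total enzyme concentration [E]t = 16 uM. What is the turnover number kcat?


kcat = Vmax / [E]t
kcat = 431 / 16
kcat = 26.9375 s^-1

26.9375 s^-1


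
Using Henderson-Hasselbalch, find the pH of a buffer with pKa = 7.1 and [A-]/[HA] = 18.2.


pH = pKa + log10([A-]/[HA])
pH = 7.1 + log10(18.2)
pH = 8.3601

8.3601


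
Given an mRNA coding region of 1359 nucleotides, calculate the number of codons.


codons = nucleotides / 3
codons = 1359 / 3 = 453

453


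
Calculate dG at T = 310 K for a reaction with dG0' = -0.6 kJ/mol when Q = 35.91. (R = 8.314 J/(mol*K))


dG = dG0' + RT * ln(Q) / 1000
dG = -0.6 + 8.314 * 310 * ln(35.91) / 1000
dG = 8.6295 kJ/mol

8.6295 kJ/mol


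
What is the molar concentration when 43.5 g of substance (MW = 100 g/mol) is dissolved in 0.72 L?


C = (mass / MW) / volume
C = (43.5 / 100) / 0.72
C = 0.6042 M

0.6042 M


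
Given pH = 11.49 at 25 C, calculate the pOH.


pOH = 14 - pH
pOH = 14 - 11.49
pOH = 2.51

2.51


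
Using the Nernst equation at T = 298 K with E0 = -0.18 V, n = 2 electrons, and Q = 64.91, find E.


E = E0 - (RT/nF) * ln(Q)
E = -0.18 - (8.314 * 298 / (2 * 96485)) * ln(64.91)
E = -0.2336 V

-0.2336 V


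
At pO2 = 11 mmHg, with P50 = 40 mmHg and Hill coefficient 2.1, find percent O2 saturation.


Y = pO2^n / (P50^n + pO2^n)
Y = 11^2.1 / (40^2.1 + 11^2.1)
Y = 6.23%

6.23%


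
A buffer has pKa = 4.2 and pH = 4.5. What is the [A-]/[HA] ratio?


[A-]/[HA] = 10^(pH - pKa)
= 10^(4.5 - 4.2)
= 1.9953

1.9953


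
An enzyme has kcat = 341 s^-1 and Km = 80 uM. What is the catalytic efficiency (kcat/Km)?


Catalytic efficiency = kcat / Km
= 341 / 80
= 4.2625 uM^-1*s^-1

4.2625 uM^-1*s^-1


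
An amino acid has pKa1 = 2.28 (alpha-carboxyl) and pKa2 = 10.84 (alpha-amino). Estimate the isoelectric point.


pI = (pKa1 + pKa2) / 2
pI = (2.28 + 10.84) / 2
pI = 6.56

6.56


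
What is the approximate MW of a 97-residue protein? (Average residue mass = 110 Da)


MW = n_residues * 110 Da
MW = 97 * 110
MW = 10670 Da

10670 Da


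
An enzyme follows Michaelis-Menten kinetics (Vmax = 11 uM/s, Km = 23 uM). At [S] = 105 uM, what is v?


v = Vmax * [S] / (Km + [S])
v = 11 * 105 / (23 + 105)
v = 9.0234 uM/s

9.0234 uM/s


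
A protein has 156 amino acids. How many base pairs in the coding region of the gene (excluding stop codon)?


Each amino acid = 1 codon = 3 bp
bp = 156 * 3 = 468 bp

468 bp


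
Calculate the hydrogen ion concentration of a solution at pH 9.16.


[H+] = 10^(-pH)
[H+] = 10^(-9.16)
[H+] = 6.918e-10 M

6.918e-10 M


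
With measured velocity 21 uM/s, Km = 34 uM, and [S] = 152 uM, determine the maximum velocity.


Vmax = v * (Km + [S]) / [S]
Vmax = 21 * (34 + 152) / 152
Vmax = 25.6974 uM/s

25.6974 uM/s


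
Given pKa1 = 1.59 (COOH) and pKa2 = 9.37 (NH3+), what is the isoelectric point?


pI = (pKa1 + pKa2) / 2
pI = (1.59 + 9.37) / 2
pI = 5.48

5.48


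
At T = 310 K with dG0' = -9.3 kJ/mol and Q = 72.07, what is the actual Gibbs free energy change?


dG = dG0' + RT * ln(Q) / 1000
dG = -9.3 + 8.314 * 310 * ln(72.07) / 1000
dG = 1.7249 kJ/mol

1.7249 kJ/mol


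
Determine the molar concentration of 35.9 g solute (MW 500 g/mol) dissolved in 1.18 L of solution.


C = (mass / MW) / volume
C = (35.9 / 500) / 1.18
C = 0.0608 M

0.0608 M


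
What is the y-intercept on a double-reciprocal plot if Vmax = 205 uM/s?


y-intercept = 1/Vmax
= 1/205
= 0.0049 s/uM

0.0049 s/uM


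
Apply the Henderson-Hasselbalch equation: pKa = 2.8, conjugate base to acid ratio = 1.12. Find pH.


pH = pKa + log10([A-]/[HA])
pH = 2.8 + log10(1.12)
pH = 2.8492

2.8492


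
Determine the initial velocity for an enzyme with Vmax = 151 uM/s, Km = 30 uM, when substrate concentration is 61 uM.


v = Vmax * [S] / (Km + [S])
v = 151 * 61 / (30 + 61)
v = 101.2198 uM/s

101.2198 uM/s


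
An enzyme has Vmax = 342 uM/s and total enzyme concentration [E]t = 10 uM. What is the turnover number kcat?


kcat = Vmax / [E]t
kcat = 342 / 10
kcat = 34.2 s^-1

34.2 s^-1


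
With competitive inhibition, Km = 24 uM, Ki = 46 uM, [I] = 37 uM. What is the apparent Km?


Km_app = Km * (1 + [I]/Ki)
Km_app = 24 * (1 + 37/46)
Km_app = 43.3043 uM

43.3043 uM


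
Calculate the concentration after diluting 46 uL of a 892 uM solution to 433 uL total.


C2 = C1 * V1 / V2
C2 = 892 * 46 / 433
C2 = 94.7621 uM

94.7621 uM


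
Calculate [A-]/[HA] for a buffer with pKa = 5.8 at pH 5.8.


[A-]/[HA] = 10^(pH - pKa)
= 10^(5.8 - 5.8)
= 1.0

1.0


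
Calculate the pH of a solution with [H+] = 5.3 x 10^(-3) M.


pH = -log10([H+])
pH = -log10(5.3 x 10^(-3))
pH = 2.2757

2.2757


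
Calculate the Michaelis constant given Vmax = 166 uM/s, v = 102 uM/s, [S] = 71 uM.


Km = [S] * (Vmax - v) / v
Km = 71 * (166 - 102) / 102
Km = 44.549 uM

44.549 uM


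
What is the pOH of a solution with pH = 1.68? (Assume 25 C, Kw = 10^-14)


pOH = 14 - pH
pOH = 14 - 1.68
pOH = 12.32

12.32


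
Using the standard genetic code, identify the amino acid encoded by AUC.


Standard genetic code lookup.
Codon AUC -> Ile

Ile


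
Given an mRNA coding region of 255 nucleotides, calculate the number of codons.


codons = nucleotides / 3
codons = 255 / 3 = 85

85


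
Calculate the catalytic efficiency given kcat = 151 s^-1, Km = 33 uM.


Catalytic efficiency = kcat / Km
= 151 / 33
= 4.5758 uM^-1*s^-1

4.5758 uM^-1*s^-1


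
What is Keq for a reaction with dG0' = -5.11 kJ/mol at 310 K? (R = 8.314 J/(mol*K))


Keq = exp(-dG0 * 1000 / (R * T))
Keq = exp(-(-5.11) * 1000 / (8.314 * 310))
Keq = 7.2621

7.2621


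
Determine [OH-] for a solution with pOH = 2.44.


[OH-] = 10^(-pOH)
[OH-] = 10^(-2.44)
[OH-] = 0.0036 M

0.0036 M


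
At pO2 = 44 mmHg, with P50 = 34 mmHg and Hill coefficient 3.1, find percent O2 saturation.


Y = pO2^n / (P50^n + pO2^n)
Y = 44^3.1 / (34^3.1 + 44^3.1)
Y = 68.98%

68.98%


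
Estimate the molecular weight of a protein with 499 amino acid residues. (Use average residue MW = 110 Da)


MW = n_residues * 110 Da
MW = 499 * 110
MW = 54890 Da

54890 Da


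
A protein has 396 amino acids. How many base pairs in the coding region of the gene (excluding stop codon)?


Each amino acid = 1 codon = 3 bp
bp = 396 * 3 = 1188 bp

1188 bp


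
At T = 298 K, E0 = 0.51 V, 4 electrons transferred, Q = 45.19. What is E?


E = E0 - (RT/nF) * ln(Q)
E = 0.51 - (8.314 * 298 / (4 * 96485)) * ln(45.19)
E = 0.4855 V

0.4855 V


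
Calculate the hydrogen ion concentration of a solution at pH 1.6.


[H+] = 10^(-pH)
[H+] = 10^(-1.6)
[H+] = 0.0251 M

0.0251 M


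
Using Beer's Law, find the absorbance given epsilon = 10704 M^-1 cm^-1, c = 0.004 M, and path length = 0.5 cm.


A = epsilon * c * l
A = 10704 * 0.004 * 0.5
A = 21.408

21.408


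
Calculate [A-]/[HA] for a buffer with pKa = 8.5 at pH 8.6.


[A-]/[HA] = 10^(pH - pKa)
= 10^(8.6 - 8.5)
= 1.2589

1.2589


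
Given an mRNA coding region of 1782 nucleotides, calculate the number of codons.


codons = nucleotides / 3
codons = 1782 / 3 = 594

594


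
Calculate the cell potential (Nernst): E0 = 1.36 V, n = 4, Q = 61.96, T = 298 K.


E = E0 - (RT/nF) * ln(Q)
E = 1.36 - (8.314 * 298 / (4 * 96485)) * ln(61.96)
E = 1.3335 V

1.3335 V


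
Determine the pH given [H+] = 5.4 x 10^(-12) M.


pH = -log10([H+])
pH = -log10(5.4 x 10^(-12))
pH = 11.2676

11.2676


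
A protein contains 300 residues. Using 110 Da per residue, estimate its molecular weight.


MW = n_residues * 110 Da
MW = 300 * 110
MW = 33000 Da

33000 Da


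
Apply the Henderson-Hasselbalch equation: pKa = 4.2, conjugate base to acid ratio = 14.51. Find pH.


pH = pKa + log10([A-]/[HA])
pH = 4.2 + log10(14.51)
pH = 5.3617

5.3617


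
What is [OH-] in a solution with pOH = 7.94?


[OH-] = 10^(-pOH)
[OH-] = 10^(-7.94)
[OH-] = 1.148e-08 M

1.148e-08 M


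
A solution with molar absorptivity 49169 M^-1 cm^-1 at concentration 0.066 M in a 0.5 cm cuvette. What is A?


A = epsilon * c * l
A = 49169 * 0.066 * 0.5
A = 1622.577

1622.577


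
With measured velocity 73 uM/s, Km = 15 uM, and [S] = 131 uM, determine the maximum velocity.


Vmax = v * (Km + [S]) / [S]
Vmax = 73 * (15 + 131) / 131
Vmax = 81.3588 uM/s

81.3588 uM/s


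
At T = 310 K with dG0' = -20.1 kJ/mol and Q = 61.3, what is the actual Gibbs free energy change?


dG = dG0' + RT * ln(Q) / 1000
dG = -20.1 + 8.314 * 310 * ln(61.3) / 1000
dG = -9.4922 kJ/mol

-9.4922 kJ/mol


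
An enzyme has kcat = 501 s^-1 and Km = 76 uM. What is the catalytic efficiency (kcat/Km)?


Catalytic efficiency = kcat / Km
= 501 / 76
= 6.5921 uM^-1*s^-1

6.5921 uM^-1*s^-1


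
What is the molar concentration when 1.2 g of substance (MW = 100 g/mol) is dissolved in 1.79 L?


C = (mass / MW) / volume
C = (1.2 / 100) / 1.79
C = 0.0067 M

0.0067 M


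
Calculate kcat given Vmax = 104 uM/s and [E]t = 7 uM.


kcat = Vmax / [E]t
kcat = 104 / 7
kcat = 14.8571 s^-1

14.8571 s^-1


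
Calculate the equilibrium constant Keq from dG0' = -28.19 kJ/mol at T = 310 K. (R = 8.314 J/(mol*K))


Keq = exp(-dG0 * 1000 / (R * T))
Keq = exp(-(-28.19) * 1000 / (8.314 * 310))
Keq = 56254.0532

56254.0532


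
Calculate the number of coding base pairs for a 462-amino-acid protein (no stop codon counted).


Each amino acid = 1 codon = 3 bp
bp = 462 * 3 = 1386 bp

1386 bp


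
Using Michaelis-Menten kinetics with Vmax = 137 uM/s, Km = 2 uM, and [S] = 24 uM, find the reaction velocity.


v = Vmax * [S] / (Km + [S])
v = 137 * 24 / (2 + 24)
v = 126.4615 uM/s

126.4615 uM/s


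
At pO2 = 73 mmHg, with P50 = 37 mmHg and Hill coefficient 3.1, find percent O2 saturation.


Y = pO2^n / (P50^n + pO2^n)
Y = 73^3.1 / (37^3.1 + 73^3.1)
Y = 89.15%

89.15%


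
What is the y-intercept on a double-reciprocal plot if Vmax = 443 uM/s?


y-intercept = 1/Vmax
= 1/443
= 0.0023 s/uM

0.0023 s/uM


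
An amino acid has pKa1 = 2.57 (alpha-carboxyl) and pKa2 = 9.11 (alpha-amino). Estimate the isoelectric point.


pI = (pKa1 + pKa2) / 2
pI = (2.57 + 9.11) / 2
pI = 5.84

5.84


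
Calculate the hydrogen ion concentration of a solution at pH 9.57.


[H+] = 10^(-pH)
[H+] = 10^(-9.57)
[H+] = 2.692e-10 M

2.692e-10 M


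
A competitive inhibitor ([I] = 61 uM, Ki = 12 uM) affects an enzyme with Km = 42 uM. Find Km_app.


Km_app = Km * (1 + [I]/Ki)
Km_app = 42 * (1 + 61/12)
Km_app = 255.5 uM

255.5 uM


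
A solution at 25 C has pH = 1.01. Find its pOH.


pOH = 14 - pH
pOH = 14 - 1.01
pOH = 12.99

12.99


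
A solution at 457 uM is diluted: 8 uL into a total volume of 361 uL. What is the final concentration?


C2 = C1 * V1 / V2
C2 = 457 * 8 / 361
C2 = 10.1274 uM

10.1274 uM


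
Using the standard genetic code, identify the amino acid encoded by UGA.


Standard genetic code lookup.
Codon UGA -> Stop

Stop


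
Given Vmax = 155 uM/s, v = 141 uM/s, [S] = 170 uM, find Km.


Km = [S] * (Vmax - v) / v
Km = 170 * (155 - 141) / 141
Km = 16.8794 uM

16.8794 uM


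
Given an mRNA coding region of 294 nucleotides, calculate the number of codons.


codons = nucleotides / 3
codons = 294 / 3 = 98

98


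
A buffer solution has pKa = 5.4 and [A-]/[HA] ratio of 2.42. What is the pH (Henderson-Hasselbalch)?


pH = pKa + log10([A-]/[HA])
pH = 5.4 + log10(2.42)
pH = 5.7838

5.7838


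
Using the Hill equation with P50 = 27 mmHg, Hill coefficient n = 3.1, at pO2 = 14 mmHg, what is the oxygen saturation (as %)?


Y = pO2^n / (P50^n + pO2^n)
Y = 14^3.1 / (27^3.1 + 14^3.1)
Y = 11.55%

11.55%


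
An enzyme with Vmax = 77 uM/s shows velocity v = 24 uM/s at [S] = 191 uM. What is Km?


Km = [S] * (Vmax - v) / v
Km = 191 * (77 - 24) / 24
Km = 421.7917 uM

421.7917 uM


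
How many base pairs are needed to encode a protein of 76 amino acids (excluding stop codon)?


Each amino acid = 1 codon = 3 bp
bp = 76 * 3 = 228 bp

228 bp


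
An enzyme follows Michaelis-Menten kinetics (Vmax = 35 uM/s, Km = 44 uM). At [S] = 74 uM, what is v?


v = Vmax * [S] / (Km + [S])
v = 35 * 74 / (44 + 74)
v = 21.9492 uM/s

21.9492 uM/s


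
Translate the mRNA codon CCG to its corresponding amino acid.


Standard genetic code lookup.
Codon CCG -> Pro

Pro


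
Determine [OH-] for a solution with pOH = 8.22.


[OH-] = 10^(-pOH)
[OH-] = 10^(-8.22)
[OH-] = 6.026e-09 M

6.026e-09 M


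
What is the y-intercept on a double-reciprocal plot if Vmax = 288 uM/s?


y-intercept = 1/Vmax
= 1/288
= 0.0035 s/uM

0.0035 s/uM


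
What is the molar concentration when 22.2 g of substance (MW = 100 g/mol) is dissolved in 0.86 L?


C = (mass / MW) / volume
C = (22.2 / 100) / 0.86
C = 0.2581 M

0.2581 M


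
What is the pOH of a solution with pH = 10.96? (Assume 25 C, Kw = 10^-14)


pOH = 14 - pH
pOH = 14 - 10.96
pOH = 3.04

3.04


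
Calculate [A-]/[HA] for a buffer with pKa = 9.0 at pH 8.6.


[A-]/[HA] = 10^(pH - pKa)
= 10^(8.6 - 9.0)
= 0.3981

0.3981


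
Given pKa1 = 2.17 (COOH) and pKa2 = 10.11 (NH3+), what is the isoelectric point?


pI = (pKa1 + pKa2) / 2
pI = (2.17 + 10.11) / 2
pI = 6.14

6.14


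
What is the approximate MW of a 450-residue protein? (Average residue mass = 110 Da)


MW = n_residues * 110 Da
MW = 450 * 110
MW = 49500 Da

49500 Da


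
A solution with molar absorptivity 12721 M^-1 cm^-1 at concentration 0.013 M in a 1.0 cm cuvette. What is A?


A = epsilon * c * l
A = 12721 * 0.013 * 1.0
A = 165.373

165.373


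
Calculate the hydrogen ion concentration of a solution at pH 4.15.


[H+] = 10^(-pH)
[H+] = 10^(-4.15)
[H+] = 7.079e-05 M

7.079e-05 M


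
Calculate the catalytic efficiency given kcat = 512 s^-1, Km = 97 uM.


Catalytic efficiency = kcat / Km
= 512 / 97
= 5.2784 uM^-1*s^-1

5.2784 uM^-1*s^-1


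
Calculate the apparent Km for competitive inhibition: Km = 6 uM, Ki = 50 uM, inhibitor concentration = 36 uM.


Km_app = Km * (1 + [I]/Ki)
Km_app = 6 * (1 + 36/50)
Km_app = 10.32 uM

10.32 uM


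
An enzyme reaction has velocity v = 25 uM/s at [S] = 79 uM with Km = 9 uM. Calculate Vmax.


Vmax = v * (Km + [S]) / [S]
Vmax = 25 * (9 + 79) / 79
Vmax = 27.8481 uM/s

27.8481 uM/s


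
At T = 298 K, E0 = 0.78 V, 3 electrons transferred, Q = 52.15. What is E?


E = E0 - (RT/nF) * ln(Q)
E = 0.78 - (8.314 * 298 / (3 * 96485)) * ln(52.15)
E = 0.7462 V

0.7462 V


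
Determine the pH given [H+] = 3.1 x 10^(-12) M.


pH = -log10([H+])
pH = -log10(3.1 x 10^(-12))
pH = 11.5086

11.5086


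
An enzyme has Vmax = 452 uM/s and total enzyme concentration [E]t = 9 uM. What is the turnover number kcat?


kcat = Vmax / [E]t
kcat = 452 / 9
kcat = 50.2222 s^-1

50.2222 s^-1


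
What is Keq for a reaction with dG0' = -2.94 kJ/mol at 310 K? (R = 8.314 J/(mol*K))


Keq = exp(-dG0 * 1000 / (R * T))
Keq = exp(-(-2.94) * 1000 / (8.314 * 310))
Keq = 3.129

3.129


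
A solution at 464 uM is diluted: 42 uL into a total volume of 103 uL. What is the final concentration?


C2 = C1 * V1 / V2
C2 = 464 * 42 / 103
C2 = 189.2039 uM

189.2039 uM


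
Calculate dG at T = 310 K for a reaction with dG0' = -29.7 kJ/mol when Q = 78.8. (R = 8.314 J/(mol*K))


dG = dG0' + RT * ln(Q) / 1000
dG = -29.7 + 8.314 * 310 * ln(78.8) / 1000
dG = -18.445 kJ/mol

-18.445 kJ/mol


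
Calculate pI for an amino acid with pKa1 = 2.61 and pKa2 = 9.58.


pI = (pKa1 + pKa2) / 2
pI = (2.61 + 9.58) / 2
pI = 6.095

6.095


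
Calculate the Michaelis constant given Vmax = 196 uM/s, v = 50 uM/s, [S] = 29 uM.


Km = [S] * (Vmax - v) / v
Km = 29 * (196 - 50) / 50
Km = 84.68 uM

84.68 uM


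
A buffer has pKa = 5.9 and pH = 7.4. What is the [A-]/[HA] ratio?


[A-]/[HA] = 10^(pH - pKa)
= 10^(7.4 - 5.9)
= 31.6228

31.6228


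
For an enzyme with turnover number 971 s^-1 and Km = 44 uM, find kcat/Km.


Catalytic efficiency = kcat / Km
= 971 / 44
= 22.0682 uM^-1*s^-1

22.0682 uM^-1*s^-1


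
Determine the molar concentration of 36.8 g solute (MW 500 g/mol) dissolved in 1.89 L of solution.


C = (mass / MW) / volume
C = (36.8 / 500) / 1.89
C = 0.0389 M

0.0389 M


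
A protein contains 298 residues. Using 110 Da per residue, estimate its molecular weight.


MW = n_residues * 110 Da
MW = 298 * 110
MW = 32780 Da

32780 Da


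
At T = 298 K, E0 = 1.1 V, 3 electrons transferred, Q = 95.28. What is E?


E = E0 - (RT/nF) * ln(Q)
E = 1.1 - (8.314 * 298 / (3 * 96485)) * ln(95.28)
E = 1.061 V

1.061 V


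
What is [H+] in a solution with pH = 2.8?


[H+] = 10^(-pH)
[H+] = 10^(-2.8)
[H+] = 0.0016 M

0.0016 M


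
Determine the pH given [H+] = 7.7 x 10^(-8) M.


pH = -log10([H+])
pH = -log10(7.7 x 10^(-8))
pH = 7.1135

7.1135


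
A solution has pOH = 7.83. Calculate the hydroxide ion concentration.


[OH-] = 10^(-pOH)
[OH-] = 10^(-7.83)
[OH-] = 1.479e-08 M

1.479e-08 M


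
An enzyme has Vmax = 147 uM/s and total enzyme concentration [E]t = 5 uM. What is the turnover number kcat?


kcat = Vmax / [E]t
kcat = 147 / 5
kcat = 29.4 s^-1

29.4 s^-1


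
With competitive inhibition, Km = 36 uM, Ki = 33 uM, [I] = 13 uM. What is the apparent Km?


Km_app = Km * (1 + [I]/Ki)
Km_app = 36 * (1 + 13/33)
Km_app = 50.1818 uM

50.1818 uM


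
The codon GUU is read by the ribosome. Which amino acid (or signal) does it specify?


Standard genetic code lookup.
Codon GUU -> Val

Val


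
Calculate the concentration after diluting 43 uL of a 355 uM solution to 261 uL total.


C2 = C1 * V1 / V2
C2 = 355 * 43 / 261
C2 = 58.4866 uM

58.4866 uM


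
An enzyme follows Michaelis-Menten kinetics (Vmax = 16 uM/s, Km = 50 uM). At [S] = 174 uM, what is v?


v = Vmax * [S] / (Km + [S])
v = 16 * 174 / (50 + 174)
v = 12.4286 uM/s

12.4286 uM/s


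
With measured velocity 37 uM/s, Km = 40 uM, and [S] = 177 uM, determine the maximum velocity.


Vmax = v * (Km + [S]) / [S]
Vmax = 37 * (40 + 177) / 177
Vmax = 45.3616 uM/s

45.3616 uM/s


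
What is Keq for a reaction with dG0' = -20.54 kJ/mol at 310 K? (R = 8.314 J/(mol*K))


Keq = exp(-dG0 * 1000 / (R * T))
Keq = exp(-(-20.54) * 1000 / (8.314 * 310))
Keq = 2891.2866

2891.2866


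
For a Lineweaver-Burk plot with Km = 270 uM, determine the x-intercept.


x-intercept = -1/Km
= -1/270
= -0.0037 1/uM

-0.0037 1/uM


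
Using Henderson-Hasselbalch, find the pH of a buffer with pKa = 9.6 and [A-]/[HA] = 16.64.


pH = pKa + log10([A-]/[HA])
pH = 9.6 + log10(16.64)
pH = 10.8212

10.8212


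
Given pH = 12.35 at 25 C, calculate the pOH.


pOH = 14 - pH
pOH = 14 - 12.35
pOH = 1.65

1.65


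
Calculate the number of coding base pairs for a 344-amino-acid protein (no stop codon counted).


Each amino acid = 1 codon = 3 bp
bp = 344 * 3 = 1032 bp

1032 bp


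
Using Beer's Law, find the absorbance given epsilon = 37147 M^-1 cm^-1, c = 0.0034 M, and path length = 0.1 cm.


A = epsilon * c * l
A = 37147 * 0.0034 * 0.1
A = 12.63

12.63


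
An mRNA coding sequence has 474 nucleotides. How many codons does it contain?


codons = nucleotides / 3
codons = 474 / 3 = 158

158


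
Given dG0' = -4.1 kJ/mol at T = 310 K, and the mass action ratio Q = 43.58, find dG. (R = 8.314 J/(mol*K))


dG = dG0' + RT * ln(Q) / 1000
dG = -4.1 + 8.314 * 310 * ln(43.58) / 1000
dG = 5.6284 kJ/mol

5.6284 kJ/mol


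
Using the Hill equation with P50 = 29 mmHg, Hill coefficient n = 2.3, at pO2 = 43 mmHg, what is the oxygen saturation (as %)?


Y = pO2^n / (P50^n + pO2^n)
Y = 43^2.3 / (29^2.3 + 43^2.3)
Y = 71.22%

71.22%


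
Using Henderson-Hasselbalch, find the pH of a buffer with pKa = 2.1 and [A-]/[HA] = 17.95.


pH = pKa + log10([A-]/[HA])
pH = 2.1 + log10(17.95)
pH = 3.3541

3.3541


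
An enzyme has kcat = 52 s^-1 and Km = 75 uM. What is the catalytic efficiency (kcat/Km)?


Catalytic efficiency = kcat / Km
= 52 / 75
= 0.6933 uM^-1*s^-1

0.6933 uM^-1*s^-1


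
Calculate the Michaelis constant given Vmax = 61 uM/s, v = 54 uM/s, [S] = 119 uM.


Km = [S] * (Vmax - v) / v
Km = 119 * (61 - 54) / 54
Km = 15.4259 uM

15.4259 uM


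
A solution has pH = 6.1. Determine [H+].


[H+] = 10^(-pH)
[H+] = 10^(-6.1)
[H+] = 7.943e-07 M

7.943e-07 M


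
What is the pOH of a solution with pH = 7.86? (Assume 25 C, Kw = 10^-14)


pOH = 14 - pH
pOH = 14 - 7.86
pOH = 6.14

6.14


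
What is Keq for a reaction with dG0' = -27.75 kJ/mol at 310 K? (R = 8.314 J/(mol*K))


Keq = exp(-dG0 * 1000 / (R * T))
Keq = exp(-(-27.75) * 1000 / (8.314 * 310))
Keq = 47425.471

47425.471


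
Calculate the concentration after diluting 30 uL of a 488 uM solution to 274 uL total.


C2 = C1 * V1 / V2
C2 = 488 * 30 / 274
C2 = 53.4307 uM

53.4307 uM


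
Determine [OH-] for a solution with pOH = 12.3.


[OH-] = 10^(-pOH)
[OH-] = 10^(-12.3)
[OH-] = 5.012e-13 M

5.012e-13 M


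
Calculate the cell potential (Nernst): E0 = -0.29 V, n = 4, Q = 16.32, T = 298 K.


E = E0 - (RT/nF) * ln(Q)
E = -0.29 - (8.314 * 298 / (4 * 96485)) * ln(16.32)
E = -0.3079 V

-0.3079 V


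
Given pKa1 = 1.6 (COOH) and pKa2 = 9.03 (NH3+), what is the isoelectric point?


pI = (pKa1 + pKa2) / 2
pI = (1.6 + 9.03) / 2
pI = 5.315

5.315


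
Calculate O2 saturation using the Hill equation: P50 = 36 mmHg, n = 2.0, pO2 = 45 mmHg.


Y = pO2^n / (P50^n + pO2^n)
Y = 45^2.0 / (36^2.0 + 45^2.0)
Y = 60.98%

60.98%


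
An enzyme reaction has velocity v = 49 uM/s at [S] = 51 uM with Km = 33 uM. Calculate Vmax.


Vmax = v * (Km + [S]) / [S]
Vmax = 49 * (33 + 51) / 51
Vmax = 80.7059 uM/s

80.7059 uM/s


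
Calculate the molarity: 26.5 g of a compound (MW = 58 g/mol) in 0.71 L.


C = (mass / MW) / volume
C = (26.5 / 58) / 0.71
C = 0.6435 M

0.6435 M


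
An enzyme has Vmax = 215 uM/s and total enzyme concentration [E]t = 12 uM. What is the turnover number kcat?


kcat = Vmax / [E]t
kcat = 215 / 12
kcat = 17.9167 s^-1

17.9167 s^-1


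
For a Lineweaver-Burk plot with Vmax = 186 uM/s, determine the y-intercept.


y-intercept = 1/Vmax
= 1/186
= 0.0054 s/uM

0.0054 s/uM


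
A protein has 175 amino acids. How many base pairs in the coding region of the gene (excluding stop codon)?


Each amino acid = 1 codon = 3 bp
bp = 175 * 3 = 525 bp

525 bp


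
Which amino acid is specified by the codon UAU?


Standard genetic code lookup.
Codon UAU -> Tyr

Tyr


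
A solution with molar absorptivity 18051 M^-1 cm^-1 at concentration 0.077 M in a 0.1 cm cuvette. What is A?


A = epsilon * c * l
A = 18051 * 0.077 * 0.1
A = 138.9927

138.9927


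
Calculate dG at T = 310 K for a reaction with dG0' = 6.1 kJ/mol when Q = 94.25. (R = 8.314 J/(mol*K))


dG = dG0' + RT * ln(Q) / 1000
dG = 6.1 + 8.314 * 310 * ln(94.25) / 1000
dG = 17.8165 kJ/mol

17.8165 kJ/mol


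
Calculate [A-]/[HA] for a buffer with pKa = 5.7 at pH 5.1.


[A-]/[HA] = 10^(pH - pKa)
= 10^(5.1 - 5.7)
= 0.2512

0.2512


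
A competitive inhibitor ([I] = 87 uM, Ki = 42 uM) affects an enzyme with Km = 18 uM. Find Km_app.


Km_app = Km * (1 + [I]/Ki)
Km_app = 18 * (1 + 87/42)
Km_app = 55.2857 uM

55.2857 uM


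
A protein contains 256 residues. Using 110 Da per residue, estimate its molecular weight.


MW = n_residues * 110 Da
MW = 256 * 110
MW = 28160 Da

28160 Da


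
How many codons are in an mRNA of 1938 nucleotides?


codons = nucleotides / 3
codons = 1938 / 3 = 646

646


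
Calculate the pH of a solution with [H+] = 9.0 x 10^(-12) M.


pH = -log10([H+])
pH = -log10(9.0 x 10^(-12))
pH = 11.0458

11.0458


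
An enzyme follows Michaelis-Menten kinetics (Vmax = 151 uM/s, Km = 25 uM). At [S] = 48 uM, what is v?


v = Vmax * [S] / (Km + [S])
v = 151 * 48 / (25 + 48)
v = 99.2877 uM/s

99.2877 uM/s


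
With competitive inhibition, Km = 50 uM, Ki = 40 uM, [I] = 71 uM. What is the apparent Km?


Km_app = Km * (1 + [I]/Ki)
Km_app = 50 * (1 + 71/40)
Km_app = 138.75 uM

138.75 uM


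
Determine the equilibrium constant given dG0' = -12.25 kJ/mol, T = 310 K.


Keq = exp(-dG0 * 1000 / (R * T))
Keq = exp(-(-12.25) * 1000 / (8.314 * 310))
Keq = 115.9272

115.9272


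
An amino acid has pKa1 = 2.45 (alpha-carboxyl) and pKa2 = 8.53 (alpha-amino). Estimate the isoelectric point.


pI = (pKa1 + pKa2) / 2
pI = (2.45 + 8.53) / 2
pI = 5.49

5.49


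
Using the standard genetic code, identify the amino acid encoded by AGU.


Standard genetic code lookup.
Codon AGU -> Ser

Ser


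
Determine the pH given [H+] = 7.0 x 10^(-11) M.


pH = -log10([H+])
pH = -log10(7.0 x 10^(-11))
pH = 10.1549

10.1549


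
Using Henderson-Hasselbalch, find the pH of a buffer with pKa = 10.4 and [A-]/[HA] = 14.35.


pH = pKa + log10([A-]/[HA])
pH = 10.4 + log10(14.35)
pH = 11.5569

11.5569


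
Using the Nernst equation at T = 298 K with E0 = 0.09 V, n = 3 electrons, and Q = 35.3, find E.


E = E0 - (RT/nF) * ln(Q)
E = 0.09 - (8.314 * 298 / (3 * 96485)) * ln(35.3)
E = 0.0595 V

0.0595 V


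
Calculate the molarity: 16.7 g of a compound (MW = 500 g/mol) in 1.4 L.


C = (mass / MW) / volume
C = (16.7 / 500) / 1.4
C = 0.0239 M

0.0239 M


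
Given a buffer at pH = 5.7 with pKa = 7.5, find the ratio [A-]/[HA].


[A-]/[HA] = 10^(pH - pKa)
= 10^(5.7 - 7.5)
= 0.0158

0.0158


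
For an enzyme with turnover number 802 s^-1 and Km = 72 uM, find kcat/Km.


Catalytic efficiency = kcat / Km
= 802 / 72
= 11.1389 uM^-1*s^-1

11.1389 uM^-1*s^-1


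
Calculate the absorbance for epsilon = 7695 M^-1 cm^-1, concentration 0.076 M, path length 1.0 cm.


A = epsilon * c * l
A = 7695 * 0.076 * 1.0
A = 584.82

584.82


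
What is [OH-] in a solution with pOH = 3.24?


[OH-] = 10^(-pOH)
[OH-] = 10^(-3.24)
[OH-] = 5.754e-04 M

5.754e-04 M


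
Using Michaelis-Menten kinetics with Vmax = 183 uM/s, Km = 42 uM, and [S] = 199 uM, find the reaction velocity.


v = Vmax * [S] / (Km + [S])
v = 183 * 199 / (42 + 199)
v = 151.1079 uM/s

151.1079 uM/s


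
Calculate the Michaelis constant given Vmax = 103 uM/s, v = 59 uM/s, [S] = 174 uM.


Km = [S] * (Vmax - v) / v
Km = 174 * (103 - 59) / 59
Km = 129.7627 uM

129.7627 uM


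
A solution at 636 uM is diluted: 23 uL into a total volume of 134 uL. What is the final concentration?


C2 = C1 * V1 / V2
C2 = 636 * 23 / 134
C2 = 109.1642 uM

109.1642 uM


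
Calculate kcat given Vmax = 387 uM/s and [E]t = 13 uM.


kcat = Vmax / [E]t
kcat = 387 / 13
kcat = 29.7692 s^-1

29.7692 s^-1


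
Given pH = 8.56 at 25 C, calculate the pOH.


pOH = 14 - pH
pOH = 14 - 8.56
pOH = 5.44

5.44


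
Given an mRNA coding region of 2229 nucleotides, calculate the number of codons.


codons = nucleotides / 3
codons = 2229 / 3 = 743

743


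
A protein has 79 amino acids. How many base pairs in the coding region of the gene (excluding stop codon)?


Each amino acid = 1 codon = 3 bp
bp = 79 * 3 = 237 bp

237 bp


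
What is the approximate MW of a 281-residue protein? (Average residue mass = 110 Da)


MW = n_residues * 110 Da
MW = 281 * 110
MW = 30910 Da

30910 Da


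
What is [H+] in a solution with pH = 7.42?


[H+] = 10^(-pH)
[H+] = 10^(-7.42)
[H+] = 3.802e-08 M

3.802e-08 M


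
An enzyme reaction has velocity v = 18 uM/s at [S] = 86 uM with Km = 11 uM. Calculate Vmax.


Vmax = v * (Km + [S]) / [S]
Vmax = 18 * (11 + 86) / 86
Vmax = 20.3023 uM/s

20.3023 uM/s


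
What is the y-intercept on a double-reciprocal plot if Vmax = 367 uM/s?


y-intercept = 1/Vmax
= 1/367
= 0.0027 s/uM

0.0027 s/uM


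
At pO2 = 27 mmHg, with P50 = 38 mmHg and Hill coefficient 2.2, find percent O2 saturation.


Y = pO2^n / (P50^n + pO2^n)
Y = 27^2.2 / (38^2.2 + 27^2.2)
Y = 32.04%

32.04%


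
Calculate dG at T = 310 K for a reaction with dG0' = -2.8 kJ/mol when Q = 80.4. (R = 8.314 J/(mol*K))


dG = dG0' + RT * ln(Q) / 1000
dG = -2.8 + 8.314 * 310 * ln(80.4) / 1000
dG = 8.5068 kJ/mol

8.5068 kJ/mol


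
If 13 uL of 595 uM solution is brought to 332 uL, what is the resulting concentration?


C2 = C1 * V1 / V2
C2 = 595 * 13 / 332
C2 = 23.2982 uM

23.2982 uM


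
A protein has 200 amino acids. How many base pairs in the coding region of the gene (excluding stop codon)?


Each amino acid = 1 codon = 3 bp
bp = 200 * 3 = 600 bp

600 bp


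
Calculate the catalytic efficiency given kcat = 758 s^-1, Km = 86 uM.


Catalytic efficiency = kcat / Km
= 758 / 86
= 8.814 uM^-1*s^-1

8.814 uM^-1*s^-1


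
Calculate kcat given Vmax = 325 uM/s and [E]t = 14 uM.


kcat = Vmax / [E]t
kcat = 325 / 14
kcat = 23.2143 s^-1

23.2143 s^-1


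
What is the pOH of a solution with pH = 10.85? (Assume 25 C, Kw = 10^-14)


pOH = 14 - pH
pOH = 14 - 10.85
pOH = 3.15

3.15


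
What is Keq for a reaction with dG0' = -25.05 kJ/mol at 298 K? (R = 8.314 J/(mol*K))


Keq = exp(-dG0 * 1000 / (R * T))
Keq = exp(-(-25.05) * 1000 / (8.314 * 298))
Keq = 24605.005

24605.005


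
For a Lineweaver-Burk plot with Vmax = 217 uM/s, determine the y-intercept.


y-intercept = 1/Vmax
= 1/217
= 0.0046 s/uM

0.0046 s/uM


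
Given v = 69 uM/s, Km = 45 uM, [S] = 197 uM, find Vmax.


Vmax = v * (Km + [S]) / [S]
Vmax = 69 * (45 + 197) / 197
Vmax = 84.7614 uM/s

84.7614 uM/s


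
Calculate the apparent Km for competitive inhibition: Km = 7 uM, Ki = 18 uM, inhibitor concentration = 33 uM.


Km_app = Km * (1 + [I]/Ki)
Km_app = 7 * (1 + 33/18)
Km_app = 19.8333 uM

19.8333 uM


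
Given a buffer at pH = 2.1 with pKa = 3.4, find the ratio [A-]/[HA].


[A-]/[HA] = 10^(pH - pKa)
= 10^(2.1 - 3.4)
= 0.0501

0.0501


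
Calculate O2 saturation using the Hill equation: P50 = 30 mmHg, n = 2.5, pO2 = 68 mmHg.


Y = pO2^n / (P50^n + pO2^n)
Y = 68^2.5 / (30^2.5 + 68^2.5)
Y = 88.55%

88.55%


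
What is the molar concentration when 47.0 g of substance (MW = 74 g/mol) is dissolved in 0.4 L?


C = (mass / MW) / volume
C = (47.0 / 74) / 0.4
C = 1.5878 M

1.5878 M


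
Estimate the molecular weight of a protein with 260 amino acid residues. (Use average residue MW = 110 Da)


MW = n_residues * 110 Da
MW = 260 * 110
MW = 28600 Da

28600 Da


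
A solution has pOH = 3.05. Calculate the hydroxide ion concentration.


[OH-] = 10^(-pOH)
[OH-] = 10^(-3.05)
[OH-] = 8.913e-04 M

8.913e-04 M


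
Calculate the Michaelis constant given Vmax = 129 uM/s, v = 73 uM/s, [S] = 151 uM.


Km = [S] * (Vmax - v) / v
Km = 151 * (129 - 73) / 73
Km = 115.8356 uM

115.8356 uM


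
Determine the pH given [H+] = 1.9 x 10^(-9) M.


pH = -log10([H+])
pH = -log10(1.9 x 10^(-9))
pH = 8.7212

8.7212


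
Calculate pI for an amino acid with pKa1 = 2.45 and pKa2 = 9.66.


pI = (pKa1 + pKa2) / 2
pI = (2.45 + 9.66) / 2
pI = 6.055

6.055


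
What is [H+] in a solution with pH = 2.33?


[H+] = 10^(-pH)
[H+] = 10^(-2.33)
[H+] = 0.0047 M

0.0047 M


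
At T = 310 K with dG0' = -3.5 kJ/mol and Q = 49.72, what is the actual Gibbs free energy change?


dG = dG0' + RT * ln(Q) / 1000
dG = -3.5 + 8.314 * 310 * ln(49.72) / 1000
dG = 6.5681 kJ/mol

6.5681 kJ/mol


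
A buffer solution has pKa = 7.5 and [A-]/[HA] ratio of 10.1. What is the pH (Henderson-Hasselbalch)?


pH = pKa + log10([A-]/[HA])
pH = 7.5 + log10(10.1)
pH = 8.5043

8.5043


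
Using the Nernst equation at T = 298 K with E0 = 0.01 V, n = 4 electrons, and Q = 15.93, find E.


E = E0 - (RT/nF) * ln(Q)
E = 0.01 - (8.314 * 298 / (4 * 96485)) * ln(15.93)
E = -0.0078 V

-0.0078 V


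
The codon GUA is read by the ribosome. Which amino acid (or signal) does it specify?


Standard genetic code lookup.
Codon GUA -> Val

Val


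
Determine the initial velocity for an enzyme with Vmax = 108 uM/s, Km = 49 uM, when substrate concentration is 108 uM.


v = Vmax * [S] / (Km + [S])
v = 108 * 108 / (49 + 108)
v = 74.293 uM/s

74.293 uM/s


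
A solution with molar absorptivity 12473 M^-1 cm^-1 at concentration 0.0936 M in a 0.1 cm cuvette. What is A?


A = epsilon * c * l
A = 12473 * 0.0936 * 0.1
A = 116.7473

116.7473


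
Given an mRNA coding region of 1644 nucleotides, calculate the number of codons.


codons = nucleotides / 3
codons = 1644 / 3 = 548

548


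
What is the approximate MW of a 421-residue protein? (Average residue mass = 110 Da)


MW = n_residues * 110 Da
MW = 421 * 110
MW = 46310 Da

46310 Da


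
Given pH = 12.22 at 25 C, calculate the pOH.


pOH = 14 - pH
pOH = 14 - 12.22
pOH = 1.78

1.78


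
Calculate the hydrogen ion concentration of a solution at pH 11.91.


[H+] = 10^(-pH)
[H+] = 10^(-11.91)
[H+] = 1.230e-12 M

1.230e-12 M


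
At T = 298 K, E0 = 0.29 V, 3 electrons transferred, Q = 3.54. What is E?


E = E0 - (RT/nF) * ln(Q)
E = 0.29 - (8.314 * 298 / (3 * 96485)) * ln(3.54)
E = 0.2792 V

0.2792 V


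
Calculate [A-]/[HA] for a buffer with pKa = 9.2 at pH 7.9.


[A-]/[HA] = 10^(pH - pKa)
= 10^(7.9 - 9.2)
= 0.0501

0.0501


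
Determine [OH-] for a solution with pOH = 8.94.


[OH-] = 10^(-pOH)
[OH-] = 10^(-8.94)
[OH-] = 1.148e-09 M

1.148e-09 M


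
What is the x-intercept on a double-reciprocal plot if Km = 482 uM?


x-intercept = -1/Km
= -1/482
= -0.0021 1/uM

-0.0021 1/uM


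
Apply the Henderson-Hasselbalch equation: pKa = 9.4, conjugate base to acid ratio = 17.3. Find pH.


pH = pKa + log10([A-]/[HA])
pH = 9.4 + log10(17.3)
pH = 10.638

10.638


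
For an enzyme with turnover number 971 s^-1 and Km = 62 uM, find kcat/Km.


Catalytic efficiency = kcat / Km
= 971 / 62
= 15.6613 uM^-1*s^-1

15.6613 uM^-1*s^-1


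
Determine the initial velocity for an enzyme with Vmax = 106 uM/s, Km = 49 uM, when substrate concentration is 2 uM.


v = Vmax * [S] / (Km + [S])
v = 106 * 2 / (49 + 2)
v = 4.1569 uM/s

4.1569 uM/s


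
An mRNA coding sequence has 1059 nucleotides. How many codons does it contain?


codons = nucleotides / 3
codons = 1059 / 3 = 353

353


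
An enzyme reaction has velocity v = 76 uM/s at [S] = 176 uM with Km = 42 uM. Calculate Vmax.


Vmax = v * (Km + [S]) / [S]
Vmax = 76 * (42 + 176) / 176
Vmax = 94.1364 uM/s

94.1364 uM/s


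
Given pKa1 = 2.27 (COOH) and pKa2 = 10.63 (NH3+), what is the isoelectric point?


pI = (pKa1 + pKa2) / 2
pI = (2.27 + 10.63) / 2
pI = 6.45

6.45


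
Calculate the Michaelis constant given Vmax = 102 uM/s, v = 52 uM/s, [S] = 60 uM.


Km = [S] * (Vmax - v) / v
Km = 60 * (102 - 52) / 52
Km = 57.6923 uM

57.6923 uM


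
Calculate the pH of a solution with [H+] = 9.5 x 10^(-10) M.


pH = -log10([H+])
pH = -log10(9.5 x 10^(-10))
pH = 9.0223

9.0223


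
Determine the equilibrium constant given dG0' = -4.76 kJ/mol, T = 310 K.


Keq = exp(-dG0 * 1000 / (R * T))
Keq = exp(-(-4.76) * 1000 / (8.314 * 310))
Keq = 6.3399

6.3399


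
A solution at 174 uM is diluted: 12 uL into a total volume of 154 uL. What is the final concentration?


C2 = C1 * V1 / V2
C2 = 174 * 12 / 154
C2 = 13.5584 uM

13.5584 uM


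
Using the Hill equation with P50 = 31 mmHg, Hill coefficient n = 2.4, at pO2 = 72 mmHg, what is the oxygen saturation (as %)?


Y = pO2^n / (P50^n + pO2^n)
Y = 72^2.4 / (31^2.4 + 72^2.4)
Y = 88.31%

88.31%


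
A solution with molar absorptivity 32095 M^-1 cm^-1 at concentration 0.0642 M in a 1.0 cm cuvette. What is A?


A = epsilon * c * l
A = 32095 * 0.0642 * 1.0
A = 2060.499

2060.499


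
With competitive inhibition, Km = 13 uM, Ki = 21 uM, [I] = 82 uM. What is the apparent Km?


Km_app = Km * (1 + [I]/Ki)
Km_app = 13 * (1 + 82/21)
Km_app = 63.7619 uM

63.7619 uM


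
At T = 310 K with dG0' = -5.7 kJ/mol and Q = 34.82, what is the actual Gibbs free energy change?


dG = dG0' + RT * ln(Q) / 1000
dG = -5.7 + 8.314 * 310 * ln(34.82) / 1000
dG = 3.4501 kJ/mol

3.4501 kJ/mol


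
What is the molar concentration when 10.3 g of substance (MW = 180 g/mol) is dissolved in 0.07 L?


C = (mass / MW) / volume
C = (10.3 / 180) / 0.07
C = 0.8175 M

0.8175 M


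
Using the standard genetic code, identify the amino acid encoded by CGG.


Standard genetic code lookup.
Codon CGG -> Arg

Arg


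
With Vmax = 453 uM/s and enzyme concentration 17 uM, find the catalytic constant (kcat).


kcat = Vmax / [E]t
kcat = 453 / 17
kcat = 26.6471 s^-1

26.6471 s^-1


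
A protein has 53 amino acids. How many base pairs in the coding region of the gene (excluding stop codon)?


Each amino acid = 1 codon = 3 bp
bp = 53 * 3 = 159 bp

159 bp


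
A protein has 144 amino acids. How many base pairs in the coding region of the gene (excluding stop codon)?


Each amino acid = 1 codon = 3 bp
bp = 144 * 3 = 432 bp

432 bp


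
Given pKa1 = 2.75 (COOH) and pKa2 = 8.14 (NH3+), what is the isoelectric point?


pI = (pKa1 + pKa2) / 2
pI = (2.75 + 8.14) / 2
pI = 5.445

5.445


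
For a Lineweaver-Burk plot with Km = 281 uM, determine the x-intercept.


x-intercept = -1/Km
= -1/281
= -0.0036 1/uM

-0.0036 1/uM


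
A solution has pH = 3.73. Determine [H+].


[H+] = 10^(-pH)
[H+] = 10^(-3.73)
[H+] = 1.862e-04 M

1.862e-04 M


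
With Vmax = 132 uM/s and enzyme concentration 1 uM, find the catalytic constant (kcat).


kcat = Vmax / [E]t
kcat = 132 / 1
kcat = 132.0 s^-1

132.0 s^-1


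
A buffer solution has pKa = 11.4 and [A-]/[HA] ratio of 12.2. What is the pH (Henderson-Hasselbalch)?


pH = pKa + log10([A-]/[HA])
pH = 11.4 + log10(12.2)
pH = 12.4864

12.4864


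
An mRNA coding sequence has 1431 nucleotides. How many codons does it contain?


codons = nucleotides / 3
codons = 1431 / 3 = 477

477


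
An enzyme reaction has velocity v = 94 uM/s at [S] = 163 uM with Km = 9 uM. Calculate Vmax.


Vmax = v * (Km + [S]) / [S]
Vmax = 94 * (9 + 163) / 163
Vmax = 99.1902 uM/s

99.1902 uM/s


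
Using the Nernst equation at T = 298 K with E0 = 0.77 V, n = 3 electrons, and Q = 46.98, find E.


E = E0 - (RT/nF) * ln(Q)
E = 0.77 - (8.314 * 298 / (3 * 96485)) * ln(46.98)
E = 0.737 V

0.737 V


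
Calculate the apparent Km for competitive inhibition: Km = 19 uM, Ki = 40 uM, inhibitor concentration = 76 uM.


Km_app = Km * (1 + [I]/Ki)
Km_app = 19 * (1 + 76/40)
Km_app = 55.1 uM

55.1 uM


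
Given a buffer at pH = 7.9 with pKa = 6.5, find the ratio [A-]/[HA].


[A-]/[HA] = 10^(pH - pKa)
= 10^(7.9 - 6.5)
= 25.1189

25.1189


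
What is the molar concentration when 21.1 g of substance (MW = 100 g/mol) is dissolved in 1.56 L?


C = (mass / MW) / volume
C = (21.1 / 100) / 1.56
C = 0.1353 M

0.1353 M


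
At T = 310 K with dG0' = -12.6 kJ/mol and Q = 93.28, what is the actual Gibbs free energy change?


dG = dG0' + RT * ln(Q) / 1000
dG = -12.6 + 8.314 * 310 * ln(93.28) / 1000
dG = -0.9102 kJ/mol

-0.9102 kJ/mol


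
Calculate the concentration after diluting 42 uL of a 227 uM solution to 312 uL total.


C2 = C1 * V1 / V2
C2 = 227 * 42 / 312
C2 = 30.5577 uM

30.5577 uM


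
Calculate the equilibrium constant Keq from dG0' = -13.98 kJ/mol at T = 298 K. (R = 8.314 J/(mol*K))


Keq = exp(-dG0 * 1000 / (R * T))
Keq = exp(-(-13.98) * 1000 / (8.314 * 298))
Keq = 282.2014

282.2014


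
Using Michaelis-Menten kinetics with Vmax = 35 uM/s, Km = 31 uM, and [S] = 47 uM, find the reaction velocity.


v = Vmax * [S] / (Km + [S])
v = 35 * 47 / (31 + 47)
v = 21.0897 uM/s

21.0897 uM/s


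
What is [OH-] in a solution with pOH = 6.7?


[OH-] = 10^(-pOH)
[OH-] = 10^(-6.7)
[OH-] = 1.995e-07 M

1.995e-07 M


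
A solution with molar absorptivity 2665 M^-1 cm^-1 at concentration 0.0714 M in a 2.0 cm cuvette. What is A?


A = epsilon * c * l
A = 2665 * 0.0714 * 2.0
A = 380.562

380.562
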